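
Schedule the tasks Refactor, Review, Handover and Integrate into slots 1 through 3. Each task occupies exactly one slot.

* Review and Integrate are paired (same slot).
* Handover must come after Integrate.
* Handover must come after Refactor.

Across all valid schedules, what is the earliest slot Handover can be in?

2

Precedence pushes Handover to at least 2.
Handover at 2 is achievable: Handover=2; Refactor=1; Review=1; Integrate=1.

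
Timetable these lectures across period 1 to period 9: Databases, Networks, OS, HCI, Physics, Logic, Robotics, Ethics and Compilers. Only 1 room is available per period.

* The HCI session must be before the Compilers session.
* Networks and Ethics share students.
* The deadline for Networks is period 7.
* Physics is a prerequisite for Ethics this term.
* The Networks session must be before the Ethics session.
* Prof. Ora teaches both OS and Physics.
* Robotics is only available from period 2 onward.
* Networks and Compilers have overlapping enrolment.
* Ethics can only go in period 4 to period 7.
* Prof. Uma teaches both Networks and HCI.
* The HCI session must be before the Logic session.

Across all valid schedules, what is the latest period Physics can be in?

period 6

Downstream work caps Physics at period 6.
Physics at period 6 is achievable: Compilers -> period 5; Physics -> period 6; HCI -> period 3; Robotics -> period 2; Ethics -> period 7; Networks -> period 1; Logic -> period 4; Databases -> period 8; OS -> period 9.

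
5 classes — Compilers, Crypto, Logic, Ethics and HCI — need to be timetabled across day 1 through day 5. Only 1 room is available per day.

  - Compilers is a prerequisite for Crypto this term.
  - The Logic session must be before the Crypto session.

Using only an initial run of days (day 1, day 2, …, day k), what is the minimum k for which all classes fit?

The precedence chain requires at least 2 distinct days.
With at most 1 per day and 5 classes, at least 5 days are needed.
5 works (last occupied day: day 5): for example Logic in day 2; HCI in day 5; Compilers in day 1; Crypto in day 3; Ethics in day 4.

5 days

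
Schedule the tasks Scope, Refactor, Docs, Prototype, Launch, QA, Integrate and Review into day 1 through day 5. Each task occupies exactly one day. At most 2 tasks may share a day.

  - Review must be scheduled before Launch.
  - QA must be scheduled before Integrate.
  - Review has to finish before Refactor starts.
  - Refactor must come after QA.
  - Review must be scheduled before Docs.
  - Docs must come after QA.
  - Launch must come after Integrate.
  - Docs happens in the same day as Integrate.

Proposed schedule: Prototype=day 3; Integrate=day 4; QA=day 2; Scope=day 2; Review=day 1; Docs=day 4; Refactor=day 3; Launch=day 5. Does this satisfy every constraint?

Yes

Refactor must come after QA — holds.
QA must be scheduled before Integrate — holds.
At most 2 tasks may share a day — holds.
Review must be scheduled before Docs — holds.
Review must be scheduled before Launch — holds.
Docs happens in the same day as Integrate — holds.
Review has to finish before Refactor starts — holds.
Launch must come after Integrate — holds.
Docs must come after QA — holds.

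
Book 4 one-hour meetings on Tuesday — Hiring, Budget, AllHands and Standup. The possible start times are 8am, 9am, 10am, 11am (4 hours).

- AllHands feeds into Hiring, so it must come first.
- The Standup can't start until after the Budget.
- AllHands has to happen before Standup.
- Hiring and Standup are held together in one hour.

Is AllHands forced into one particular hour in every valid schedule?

AllHands can be 8am (e.g. Hiring=9am, AllHands=8am, Standup=9am, Budget=8am) or 9am (e.g. Hiring -> 10am; AllHands -> 9am; Standup -> 10am; Budget -> 8am).

No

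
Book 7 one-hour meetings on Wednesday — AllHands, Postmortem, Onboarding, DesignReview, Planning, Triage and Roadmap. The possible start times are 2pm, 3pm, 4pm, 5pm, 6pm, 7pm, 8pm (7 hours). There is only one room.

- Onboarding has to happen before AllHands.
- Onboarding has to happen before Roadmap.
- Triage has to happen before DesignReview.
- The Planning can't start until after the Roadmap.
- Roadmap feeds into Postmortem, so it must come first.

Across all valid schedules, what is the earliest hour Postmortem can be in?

4pm

Precedence pushes Postmortem to at least 4pm.
Postmortem at 4pm is achievable: DesignReview in 7pm; AllHands in 5pm; Roadmap in 3pm; Onboarding in 2pm; Postmortem in 4pm; Planning in 8pm; Triage in 6pm.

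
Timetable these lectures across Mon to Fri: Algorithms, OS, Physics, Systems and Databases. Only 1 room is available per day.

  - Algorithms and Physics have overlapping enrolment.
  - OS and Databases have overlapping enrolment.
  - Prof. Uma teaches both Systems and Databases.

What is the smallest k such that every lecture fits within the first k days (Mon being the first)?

With at most 1 per day and 5 lectures, at least 5 days are needed.
5 works (last occupied day: Fri): for example Physics=Wed, OS=Tue, Systems=Thu, Algorithms=Mon, Databases=Fri.

5 days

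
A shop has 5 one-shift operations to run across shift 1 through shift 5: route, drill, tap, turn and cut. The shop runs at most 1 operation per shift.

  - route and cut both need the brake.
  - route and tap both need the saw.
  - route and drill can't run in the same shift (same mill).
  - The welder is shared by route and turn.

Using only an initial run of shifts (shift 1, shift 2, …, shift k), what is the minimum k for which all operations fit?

With at most 1 per shift and 5 operations, at least 5 shifts are needed.
5 works (last occupied shift: shift 5): for example drill=shift 2; route=shift 1; tap=shift 3; cut=shift 5; turn=shift 4.

5 shifts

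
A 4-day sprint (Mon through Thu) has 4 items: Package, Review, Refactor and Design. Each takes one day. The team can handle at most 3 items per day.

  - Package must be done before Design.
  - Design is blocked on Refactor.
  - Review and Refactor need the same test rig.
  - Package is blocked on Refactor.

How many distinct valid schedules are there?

Splitting on Package: it can be Tue (6), Wed (6). Listing each branch's schedules as (Review, Refactor, Design):
Package=Tue: (Tue,Mon,Wed) (Tue,Mon,Thu) (Wed,Mon,Wed) (Wed,Mon,Thu) (Thu,Mon,Wed) (Thu,Mon,Thu) — 6.
Package=Wed: (Mon,Tue,Thu) (Tue,Mon,Thu) (Wed,Mon,Thu) (Wed,Tue,Thu) (Thu,Mon,Thu) (Thu,Tue,Thu) — 6.
Summing: 6 + 6 = 12.

12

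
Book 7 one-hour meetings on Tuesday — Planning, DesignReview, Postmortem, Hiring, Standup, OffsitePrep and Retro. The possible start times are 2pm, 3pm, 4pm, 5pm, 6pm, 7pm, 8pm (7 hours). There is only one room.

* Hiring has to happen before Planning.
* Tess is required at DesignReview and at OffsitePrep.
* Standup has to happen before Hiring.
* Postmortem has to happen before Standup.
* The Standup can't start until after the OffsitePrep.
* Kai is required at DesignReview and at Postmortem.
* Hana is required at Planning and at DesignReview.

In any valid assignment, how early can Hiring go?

Precedence pushes Hiring to at least 4pm; downstream work caps Hiring at 7pm.
Hiring at 5pm is achievable: OffsitePrep in 3pm, Postmortem in 2pm, Standup in 4pm, Planning in 6pm, Hiring in 5pm, DesignReview in 7pm, Retro in 8pm.
Nothing earlier works — the conflict and capacity constraints rule out every hour before 5pm.

5pm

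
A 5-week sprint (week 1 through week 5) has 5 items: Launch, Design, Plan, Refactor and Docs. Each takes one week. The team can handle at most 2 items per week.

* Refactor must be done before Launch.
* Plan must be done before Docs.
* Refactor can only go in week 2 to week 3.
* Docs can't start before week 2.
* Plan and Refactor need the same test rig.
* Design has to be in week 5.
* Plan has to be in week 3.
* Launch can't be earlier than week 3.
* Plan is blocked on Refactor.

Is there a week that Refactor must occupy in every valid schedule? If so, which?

Refactor's window is week 2–week 3.
Plan is fixed at week 3, and Refactor can't share a week with Plan.
So Refactor must be week 2.

week 2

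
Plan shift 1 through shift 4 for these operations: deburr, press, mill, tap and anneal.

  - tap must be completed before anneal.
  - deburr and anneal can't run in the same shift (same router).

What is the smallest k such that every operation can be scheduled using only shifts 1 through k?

The precedence chain requires at least 2 distinct shifts.
2 works (last occupied shift: shift 2): for example deburr -> shift 1, anneal -> shift 2, tap -> shift 1, press -> shift 1, mill -> shift 1.

2 shifts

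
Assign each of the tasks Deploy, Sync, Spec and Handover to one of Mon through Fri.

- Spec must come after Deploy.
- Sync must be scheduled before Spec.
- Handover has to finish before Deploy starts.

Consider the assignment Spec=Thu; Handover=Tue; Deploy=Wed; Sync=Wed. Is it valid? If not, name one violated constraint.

Spec must come after Deploy — holds.
Handover has to finish before Deploy starts — holds.
Sync must be scheduled before Spec — holds.

Valid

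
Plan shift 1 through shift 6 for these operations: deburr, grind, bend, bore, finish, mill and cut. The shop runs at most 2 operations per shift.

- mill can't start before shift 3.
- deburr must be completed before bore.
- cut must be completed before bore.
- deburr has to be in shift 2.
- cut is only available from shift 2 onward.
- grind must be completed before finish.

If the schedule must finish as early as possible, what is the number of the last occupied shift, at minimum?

The precedence chain requires at least 2 distinct shifts.
With at most 2 per shift and 7 operations, at least 4 shifts are needed.
mill can't be placed before shift 3, so the schedule must run through at least shift 3.
4 works (last occupied shift: shift 4): for example deburr=shift 2; finish=shift 4; mill=shift 3; grind=shift 1; bend=shift 1; bore=shift 3; cut=shift 2.

4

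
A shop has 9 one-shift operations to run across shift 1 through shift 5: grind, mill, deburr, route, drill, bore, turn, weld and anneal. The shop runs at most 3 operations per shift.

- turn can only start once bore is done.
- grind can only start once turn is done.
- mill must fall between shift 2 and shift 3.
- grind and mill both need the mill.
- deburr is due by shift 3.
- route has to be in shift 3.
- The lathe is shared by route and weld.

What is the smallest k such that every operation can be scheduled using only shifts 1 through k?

The precedence chain requires at least 3 distinct shifts.
With at most 3 per shift and 9 operations, at least 3 shifts are needed.
3 works (last occupied shift: shift 3): for example grind -> shift 3, bore -> shift 1, turn -> shift 2, anneal -> shift 3, mill -> shift 2, weld -> shift 2, deburr -> shift 1, drill -> shift 1, route -> shift 3.

3 shifts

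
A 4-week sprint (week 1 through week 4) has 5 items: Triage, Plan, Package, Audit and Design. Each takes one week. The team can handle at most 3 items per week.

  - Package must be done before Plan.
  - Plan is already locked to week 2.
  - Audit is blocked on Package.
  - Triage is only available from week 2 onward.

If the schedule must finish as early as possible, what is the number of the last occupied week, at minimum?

2

The precedence chain requires at least 2 distinct weeks.
With at most 3 per week and 5 tasks, at least 2 weeks are needed.
2 works (last occupied week: week 2): for example Design in week 1, Package in week 1, Audit in week 2, Triage in week 2, Plan in week 2.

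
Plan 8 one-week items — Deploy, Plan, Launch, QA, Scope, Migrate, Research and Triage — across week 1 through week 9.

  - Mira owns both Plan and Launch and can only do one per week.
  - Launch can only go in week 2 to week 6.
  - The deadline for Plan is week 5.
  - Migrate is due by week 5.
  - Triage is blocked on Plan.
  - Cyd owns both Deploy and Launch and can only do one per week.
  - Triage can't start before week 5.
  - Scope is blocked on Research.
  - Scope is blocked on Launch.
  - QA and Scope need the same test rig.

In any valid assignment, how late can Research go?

week 8

Downstream work caps Research at week 8.
Research at week 8 is achievable: Migrate in week 1; Deploy in week 1; Triage in week 5; Launch in week 2; Research in week 8; QA in week 1; Scope in week 9; Plan in week 1.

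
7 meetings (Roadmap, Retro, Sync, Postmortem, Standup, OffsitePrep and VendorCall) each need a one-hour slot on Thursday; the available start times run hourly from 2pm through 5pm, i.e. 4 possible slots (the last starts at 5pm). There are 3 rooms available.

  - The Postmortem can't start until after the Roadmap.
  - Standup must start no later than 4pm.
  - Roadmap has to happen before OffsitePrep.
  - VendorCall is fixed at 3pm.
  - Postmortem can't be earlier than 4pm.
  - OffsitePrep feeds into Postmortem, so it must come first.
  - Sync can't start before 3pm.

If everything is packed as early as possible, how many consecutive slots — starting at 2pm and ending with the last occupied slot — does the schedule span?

3 slots

The precedence chain requires at least 3 distinct slots.
With at most 3 per slot and 7 meetings, at least 3 slots are needed.
3 works (last occupied slot: 4pm): for example Postmortem in 4pm, Standup in 2pm, VendorCall in 3pm, OffsitePrep in 3pm, Sync in 3pm, Roadmap in 2pm, Retro in 2pm.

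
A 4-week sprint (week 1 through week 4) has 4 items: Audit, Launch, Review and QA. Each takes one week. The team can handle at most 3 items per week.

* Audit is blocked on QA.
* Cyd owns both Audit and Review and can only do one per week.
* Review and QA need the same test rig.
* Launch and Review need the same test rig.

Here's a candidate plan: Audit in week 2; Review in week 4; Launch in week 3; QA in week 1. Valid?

Audit is blocked on QA — holds.
Review and QA need the same test rig — holds.
The team can handle at most 3 items per week — holds.
Cyd owns both Audit and Review and can only do one per week — holds.
Launch and Review need the same test rig — holds.

Yes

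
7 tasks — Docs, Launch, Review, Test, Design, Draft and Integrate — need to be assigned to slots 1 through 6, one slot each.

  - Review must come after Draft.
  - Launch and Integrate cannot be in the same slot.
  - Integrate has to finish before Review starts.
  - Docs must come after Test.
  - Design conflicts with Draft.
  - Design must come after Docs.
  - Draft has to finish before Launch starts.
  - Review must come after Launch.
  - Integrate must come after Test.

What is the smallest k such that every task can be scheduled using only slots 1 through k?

4

The precedence chain requires at least 3 distinct slots.
Could 3 slots be enough, i.e. nothing placed later than 3? No: Review must come after Integrate (at 1 or later) → {2, 3}; Integrate must come before Review (at 3 or earlier) → {1, 2}; Draft must come before Review (at 3 or earlier) → {1, 2}; Launch must come before Review (at 3 or earlier) → {1, 2}; Docs must come after Test (at 1 or later) → {2, 3}; Test must come before Docs (at 3 or earlier) → {1, 2}; Launch must come after Draft (at 1 or later) → {2}; Integrate must come after Test (at 1 or later) → {2}; Integrate can't share with Launch (2) → nothing is left.
So 3 slots is not enough.
4 works (last occupied slot: 4): for example Integrate -> 3; Review -> 4; Launch -> 2; Test -> 1; Draft -> 1; Docs -> 2; Design -> 3.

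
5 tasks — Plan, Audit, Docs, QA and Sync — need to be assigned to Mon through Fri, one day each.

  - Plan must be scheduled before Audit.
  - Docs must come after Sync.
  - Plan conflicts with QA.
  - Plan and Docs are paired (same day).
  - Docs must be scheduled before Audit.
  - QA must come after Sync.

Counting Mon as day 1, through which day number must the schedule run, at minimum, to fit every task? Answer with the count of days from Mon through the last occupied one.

3

The precedence chain requires at least 3 distinct days.
3 works (last occupied day: Wed): for example Sync in Mon, QA in Wed, Audit in Wed, Docs in Tue, Plan in Tue.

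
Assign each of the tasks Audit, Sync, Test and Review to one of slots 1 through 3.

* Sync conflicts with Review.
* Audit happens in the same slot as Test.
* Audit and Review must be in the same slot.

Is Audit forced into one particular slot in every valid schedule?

No

Audit can be 1 (e.g. Audit=1; Sync=2; Test=1; Review=1) or 2 (e.g. Sync=1; Audit=2; Review=2; Test=2).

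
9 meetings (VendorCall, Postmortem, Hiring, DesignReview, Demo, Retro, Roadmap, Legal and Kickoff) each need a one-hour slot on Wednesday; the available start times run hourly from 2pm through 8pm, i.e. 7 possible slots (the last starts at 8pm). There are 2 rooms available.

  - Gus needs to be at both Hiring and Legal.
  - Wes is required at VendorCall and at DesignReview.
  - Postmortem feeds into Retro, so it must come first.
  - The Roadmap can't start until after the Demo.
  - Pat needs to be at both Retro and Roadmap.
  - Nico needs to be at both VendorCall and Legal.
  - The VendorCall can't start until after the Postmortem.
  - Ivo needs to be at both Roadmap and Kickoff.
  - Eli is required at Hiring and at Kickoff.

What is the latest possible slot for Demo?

7pm

Downstream work caps Demo at 7pm.
Demo at 7pm is achievable: Postmortem -> 2pm, Legal -> 4pm, Retro -> 3pm, Kickoff -> 5pm, Hiring -> 2pm, VendorCall -> 3pm, DesignReview -> 4pm, Demo -> 7pm, Roadmap -> 8pm.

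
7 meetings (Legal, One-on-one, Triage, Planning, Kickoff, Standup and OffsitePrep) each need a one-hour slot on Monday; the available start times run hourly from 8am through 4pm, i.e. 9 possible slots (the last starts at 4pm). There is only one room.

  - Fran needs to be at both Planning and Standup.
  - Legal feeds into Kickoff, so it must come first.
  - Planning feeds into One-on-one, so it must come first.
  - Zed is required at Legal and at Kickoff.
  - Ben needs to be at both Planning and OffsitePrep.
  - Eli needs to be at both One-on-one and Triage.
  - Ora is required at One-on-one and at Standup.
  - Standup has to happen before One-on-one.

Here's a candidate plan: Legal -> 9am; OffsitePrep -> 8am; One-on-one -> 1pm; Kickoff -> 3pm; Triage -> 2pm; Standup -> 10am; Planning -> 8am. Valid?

No. Ben needs to be at both Planning and OffsitePrep is not satisfied.

There is only one room — violated.
Legal feeds into Kickoff, so it must come first — holds.
Standup has to happen before One-on-one — holds.
Ben needs to be at both Planning and OffsitePrep — violated.
Planning feeds into One-on-one, so it must come first — holds.
Ora is required at One-on-one and at Standup — holds.
Zed is required at Legal and at Kickoff — holds.
Eli needs to be at both One-on-one and Triage — holds.
Fran needs to be at both Planning and Standup — holds.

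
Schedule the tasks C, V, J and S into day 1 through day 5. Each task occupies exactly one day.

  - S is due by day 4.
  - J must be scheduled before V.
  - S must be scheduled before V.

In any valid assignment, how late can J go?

day 4

Downstream work caps J at day 4.
J at day 4 is achievable: J -> day 4; C -> day 1; S -> day 1; V -> day 5.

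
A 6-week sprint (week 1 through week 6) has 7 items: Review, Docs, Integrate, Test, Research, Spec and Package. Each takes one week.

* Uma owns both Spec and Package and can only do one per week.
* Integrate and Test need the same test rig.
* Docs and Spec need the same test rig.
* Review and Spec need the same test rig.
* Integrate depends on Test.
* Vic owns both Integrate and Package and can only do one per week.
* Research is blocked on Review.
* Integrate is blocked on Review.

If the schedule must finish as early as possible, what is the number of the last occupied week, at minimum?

2

The precedence chain requires at least 2 distinct weeks.
2 works (last occupied week: week 2): for example Review in week 1; Integrate in week 2; Test in week 1; Research in week 2; Package in week 1; Spec in week 2; Docs in week 1.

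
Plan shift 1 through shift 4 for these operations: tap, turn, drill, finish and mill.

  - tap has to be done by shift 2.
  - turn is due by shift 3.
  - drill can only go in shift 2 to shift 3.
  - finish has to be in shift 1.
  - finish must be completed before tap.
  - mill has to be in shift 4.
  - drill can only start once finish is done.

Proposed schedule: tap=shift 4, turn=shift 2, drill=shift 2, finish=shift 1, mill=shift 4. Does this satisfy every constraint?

No — it violates: tap has to be done by shift 2

tap has to be done by shift 2 — violated.
drill can only go in shift 2 to shift 3 — holds.
finish must be completed before tap — holds.
turn is due by shift 3 — holds.
mill has to be in shift 4 — holds.
finish has to be in shift 1 — holds.
drill can only start once finish is done — holds.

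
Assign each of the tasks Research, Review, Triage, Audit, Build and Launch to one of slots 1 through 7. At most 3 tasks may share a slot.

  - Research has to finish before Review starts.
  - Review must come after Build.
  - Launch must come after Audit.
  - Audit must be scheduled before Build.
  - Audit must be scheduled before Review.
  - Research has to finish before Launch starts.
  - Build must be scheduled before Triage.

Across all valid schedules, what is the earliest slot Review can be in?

Precedence pushes Review to at least 3.
Review at 3 is achievable: Review -> 3, Triage -> 3, Build -> 2, Research -> 1, Audit -> 1, Launch -> 2.

3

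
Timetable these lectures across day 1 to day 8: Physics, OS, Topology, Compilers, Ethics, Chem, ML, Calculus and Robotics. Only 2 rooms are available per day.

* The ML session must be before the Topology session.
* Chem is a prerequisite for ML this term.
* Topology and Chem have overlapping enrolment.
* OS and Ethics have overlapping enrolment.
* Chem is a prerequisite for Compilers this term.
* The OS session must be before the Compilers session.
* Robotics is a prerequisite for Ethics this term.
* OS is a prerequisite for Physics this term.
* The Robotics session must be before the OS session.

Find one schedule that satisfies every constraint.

Calculus=day 5; Physics=day 3; Ethics=day 4; Topology=day 4; Chem=day 1; ML=day 2; Robotics=day 1; Compilers=day 3; OS=day 2

Checking: Robotics(day 1) before OS(day 2); Chem(day 1) before ML(day 2); OS(day 2) before Physics(day 3); Robotics(day 1) before Ethics(day 4); Chem(day 1) before Compilers(day 3); ML(day 2) before Topology(day 4); OS(day 2) before Compilers(day 3); OS(day 2) != Ethics(day 4); Topology(day 4) != Chem(day 1); max 2 per day (cap 2).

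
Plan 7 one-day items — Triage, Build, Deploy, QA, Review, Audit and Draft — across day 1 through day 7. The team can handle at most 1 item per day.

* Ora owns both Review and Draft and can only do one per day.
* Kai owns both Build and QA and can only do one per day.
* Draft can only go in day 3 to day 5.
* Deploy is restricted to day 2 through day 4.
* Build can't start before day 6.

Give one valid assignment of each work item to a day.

Draft -> day 3, Audit -> day 7, Build -> day 6, Triage -> day 1, QA -> day 4, Review -> day 5, Deploy -> day 2

Checking: Review(day 5) != Draft(day 3); Build(day 6) != QA(day 4); Deploy=day 2 in [day 2,day 4]; Draft=day 3 in [day 3,day 5]; Build=day 6 in [day 6,day 7]; max 1 per day (cap 1).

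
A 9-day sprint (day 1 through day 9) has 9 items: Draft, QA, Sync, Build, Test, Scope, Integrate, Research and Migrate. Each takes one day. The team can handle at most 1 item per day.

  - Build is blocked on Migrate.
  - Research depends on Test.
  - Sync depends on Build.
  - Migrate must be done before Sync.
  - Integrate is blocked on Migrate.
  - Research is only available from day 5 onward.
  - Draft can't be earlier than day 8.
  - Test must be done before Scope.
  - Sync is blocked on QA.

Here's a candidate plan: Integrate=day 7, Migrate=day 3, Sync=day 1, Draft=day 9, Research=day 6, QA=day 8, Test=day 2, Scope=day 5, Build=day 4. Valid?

Research depends on Test — holds.
Integrate is blocked on Migrate — holds.
Sync is blocked on QA — violated.
Sync depends on Build — violated.
Research is only available from day 5 onward — holds.
Draft can't be earlier than day 8 — holds.
Migrate must be done before Sync — violated.
Build is blocked on Migrate — holds.
Test must be done before Scope — holds.
The team can handle at most 1 item per day — holds.

Invalid. Sync is blocked on QA.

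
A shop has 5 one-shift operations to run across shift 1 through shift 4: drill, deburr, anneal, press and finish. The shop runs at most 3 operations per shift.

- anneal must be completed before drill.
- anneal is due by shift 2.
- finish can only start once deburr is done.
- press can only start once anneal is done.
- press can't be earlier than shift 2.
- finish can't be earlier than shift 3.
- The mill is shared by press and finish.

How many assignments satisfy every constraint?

40

Splitting on drill: it can be shift 2 (10), shift 3 (15), shift 4 (15). Listing each branch's schedules as (deburr, anneal, press, finish) by shift number:
drill=shift 2: (1,1,2,3) (1,1,2,4) (1,1,3,4) (1,1,4,3) (2,1,2,3) (2,1,2,4) (2,1,3,4) (2,1,4,3) (3,1,2,4) (3,1,3,4) — 10.
drill=shift 3: (1,1,2,3) (1,1,2,4) (1,1,3,4) (1,1,4,3) (1,2,3,4) (1,2,4,3) (2,1,2,3) (2,1,2,4) (2,1,3,4) (2,1,4,3) (2,2,3,4) (2,2,4,3) (3,1,2,4) (3,1,3,4) (3,2,3,4) — 15.
drill=shift 4: (1,1,2,3) (1,1,2,4) (1,1,3,4) (1,1,4,3) (1,2,3,4) (1,2,4,3) (2,1,2,3) (2,1,2,4) (2,1,3,4) (2,1,4,3) (2,2,3,4) (2,2,4,3) (3,1,2,4) (3,1,3,4) (3,2,3,4) — 15.
Summing: 10 + 15 + 15 = 40.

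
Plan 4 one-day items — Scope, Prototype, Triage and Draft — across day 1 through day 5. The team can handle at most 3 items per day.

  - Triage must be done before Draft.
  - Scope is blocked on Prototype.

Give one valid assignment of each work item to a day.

Prototype in day 1, Triage in day 1, Draft in day 2, Scope in day 2

Checking: Prototype(day 1) before Scope(day 2); Triage(day 1) before Draft(day 2); max 2 per day (cap 3).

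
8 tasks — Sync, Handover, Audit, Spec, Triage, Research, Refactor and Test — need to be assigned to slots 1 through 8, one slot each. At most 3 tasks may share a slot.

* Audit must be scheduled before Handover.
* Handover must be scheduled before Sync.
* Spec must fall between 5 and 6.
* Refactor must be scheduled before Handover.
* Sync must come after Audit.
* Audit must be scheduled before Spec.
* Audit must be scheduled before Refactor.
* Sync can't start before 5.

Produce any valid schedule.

Handover in 3, Research in 1, Sync in 5, Triage in 1, Refactor in 2, Spec in 5, Audit in 1, Test in 2

Checking: Audit(1) before Spec(5); Handover(3) before Sync(5); Audit(1) before Sync(5); Audit(1) before Refactor(2); Audit(1) before Handover(3); Refactor(2) before Handover(3); Spec=5 in [5,6]; Sync=5 in [5,8]; max 3 per slot (cap 3).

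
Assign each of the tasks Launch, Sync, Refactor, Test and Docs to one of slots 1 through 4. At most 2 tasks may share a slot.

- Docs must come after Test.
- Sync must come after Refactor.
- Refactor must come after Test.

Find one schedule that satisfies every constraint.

Sync in 3; Test in 1; Refactor in 2; Docs in 2; Launch in 1

Checking: Test(1) before Docs(2); Refactor(2) before Sync(3); Test(1) before Refactor(2); max 2 per slot (cap 2).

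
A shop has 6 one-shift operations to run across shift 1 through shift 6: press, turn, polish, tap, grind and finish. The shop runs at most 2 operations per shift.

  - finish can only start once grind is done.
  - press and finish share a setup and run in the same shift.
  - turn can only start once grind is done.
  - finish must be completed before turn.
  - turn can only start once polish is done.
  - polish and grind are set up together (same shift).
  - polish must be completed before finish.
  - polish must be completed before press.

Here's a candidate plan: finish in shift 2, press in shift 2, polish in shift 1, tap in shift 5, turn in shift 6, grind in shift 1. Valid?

Valid

finish can only start once grind is done — holds.
polish and grind are set up together (same shift) — holds.
press and finish share a setup and run in the same shift — holds.
turn can only start once grind is done — holds.
polish must be completed before finish — holds.
polish must be completed before press — holds.
finish must be completed before turn — holds.
turn can only start once polish is done — holds.
The shop runs at most 2 operations per shift — holds.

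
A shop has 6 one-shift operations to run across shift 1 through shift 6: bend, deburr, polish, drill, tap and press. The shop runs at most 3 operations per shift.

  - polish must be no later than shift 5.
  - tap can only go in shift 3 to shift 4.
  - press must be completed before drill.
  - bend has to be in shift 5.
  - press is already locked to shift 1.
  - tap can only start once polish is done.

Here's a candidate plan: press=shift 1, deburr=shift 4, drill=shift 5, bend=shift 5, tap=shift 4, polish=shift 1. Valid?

tap can only start once polish is done — holds.
The shop runs at most 3 operations per shift — holds.
bend has to be in shift 5 — holds.
tap can only go in shift 3 to shift 4 — holds.
press is already locked to shift 1 — holds.
press must be completed before drill — holds.
polish must be no later than shift 5 — holds.

Yes, all constraints hold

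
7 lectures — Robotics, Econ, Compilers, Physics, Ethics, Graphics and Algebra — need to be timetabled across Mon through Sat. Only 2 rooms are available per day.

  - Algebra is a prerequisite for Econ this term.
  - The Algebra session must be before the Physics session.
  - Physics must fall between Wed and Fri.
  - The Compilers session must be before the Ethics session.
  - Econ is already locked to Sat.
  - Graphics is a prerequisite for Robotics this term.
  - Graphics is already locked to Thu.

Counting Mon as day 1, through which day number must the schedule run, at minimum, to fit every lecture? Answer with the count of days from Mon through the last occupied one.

The precedence chain requires at least 2 distinct days.
With at most 2 per day and 7 lectures, at least 4 days are needed.
Econ can't be placed before Sat — that is day 6 counting from Mon — so the schedule must run through at least 6 days.
6 works (last occupied day: Sat): for example Ethics -> Tue; Graphics -> Thu; Econ -> Sat; Algebra -> Mon; Compilers -> Mon; Physics -> Wed; Robotics -> Fri.

6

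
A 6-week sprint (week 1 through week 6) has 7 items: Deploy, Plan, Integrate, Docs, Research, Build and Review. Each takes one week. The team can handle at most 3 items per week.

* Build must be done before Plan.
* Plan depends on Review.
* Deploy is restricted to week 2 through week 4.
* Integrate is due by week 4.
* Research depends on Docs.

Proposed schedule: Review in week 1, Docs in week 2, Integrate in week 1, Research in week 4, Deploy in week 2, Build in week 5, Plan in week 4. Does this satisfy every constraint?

No. Build must be done before Plan is not satisfied.

Deploy is restricted to week 2 through week 4 — holds.
Research depends on Docs — holds.
The team can handle at most 3 items per week — holds.
Plan depends on Review — holds.
Build must be done before Plan — violated.
Integrate is due by week 4 — holds.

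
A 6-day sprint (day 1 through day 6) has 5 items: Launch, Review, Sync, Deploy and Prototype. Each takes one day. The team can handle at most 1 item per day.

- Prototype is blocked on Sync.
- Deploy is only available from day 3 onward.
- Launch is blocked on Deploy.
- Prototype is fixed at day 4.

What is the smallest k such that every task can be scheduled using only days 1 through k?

5

The precedence chain requires at least 2 distinct days.
With at most 1 per day and 5 tasks, at least 5 days are needed.
Prototype can't be placed before day 4, so the schedule must run through at least day 4.
5 works (last occupied day: day 5): for example Prototype=day 4; Launch=day 5; Review=day 2; Deploy=day 3; Sync=day 1.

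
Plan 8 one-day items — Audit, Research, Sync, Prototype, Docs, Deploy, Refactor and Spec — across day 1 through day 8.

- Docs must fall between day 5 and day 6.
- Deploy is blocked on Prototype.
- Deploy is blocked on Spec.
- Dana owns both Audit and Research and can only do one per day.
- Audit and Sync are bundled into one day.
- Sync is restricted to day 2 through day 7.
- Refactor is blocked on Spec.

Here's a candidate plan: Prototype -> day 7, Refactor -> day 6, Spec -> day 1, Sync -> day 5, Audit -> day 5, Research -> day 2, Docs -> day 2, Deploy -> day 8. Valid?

Audit and Sync are bundled into one day — holds.
Docs must fall between day 5 and day 6 — violated.
Deploy is blocked on Prototype — holds.
Dana owns both Audit and Research and can only do one per day — holds.
Refactor is blocked on Spec — holds.
Deploy is blocked on Spec — holds.
Sync is restricted to day 2 through day 7 — holds.

No — it violates: Docs must fall between day 5 and day 6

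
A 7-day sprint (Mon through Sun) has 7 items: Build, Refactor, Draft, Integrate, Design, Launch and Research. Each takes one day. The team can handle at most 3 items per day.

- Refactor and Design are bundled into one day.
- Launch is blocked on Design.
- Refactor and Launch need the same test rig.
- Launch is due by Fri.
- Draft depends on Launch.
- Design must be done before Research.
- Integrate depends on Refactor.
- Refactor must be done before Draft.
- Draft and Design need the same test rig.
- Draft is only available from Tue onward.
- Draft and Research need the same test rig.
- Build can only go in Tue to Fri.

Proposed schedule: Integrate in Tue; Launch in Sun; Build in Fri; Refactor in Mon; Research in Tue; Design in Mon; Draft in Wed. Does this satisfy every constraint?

Draft depends on Launch — violated.
Design must be done before Research — holds.
The team can handle at most 3 items per day — holds.
Draft and Design need the same test rig — holds.
Refactor and Design are bundled into one day — holds.
Refactor must be done before Draft — holds.
Launch is due by Fri — violated.
Integrate depends on Refactor — holds.
Draft and Research need the same test rig — holds.
Build can only go in Tue to Fri — holds.
Refactor and Launch need the same test rig — holds.
Draft is only available from Tue onward — holds.
Launch is blocked on Design — holds.

No. Draft depends on Launch is not satisfied.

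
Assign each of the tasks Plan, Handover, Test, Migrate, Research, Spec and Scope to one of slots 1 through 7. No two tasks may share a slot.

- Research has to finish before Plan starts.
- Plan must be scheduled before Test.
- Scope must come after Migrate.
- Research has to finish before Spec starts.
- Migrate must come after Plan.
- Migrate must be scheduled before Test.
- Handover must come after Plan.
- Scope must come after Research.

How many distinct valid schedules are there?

Splitting on Plan: it can be 2 (40), 3 (8). Listing each branch's schedules as (Handover, Test, Migrate, Research, Spec, Scope):
Plan=2: (3,5,4,1,6,7) (3,5,4,1,7,6) (3,6,4,1,5,7) (3,6,4,1,7,5) (3,6,5,1,4,7) (3,7,4,1,5,6) (3,7,4,1,6,5) (3,7,5,1,4,6) (4,5,3,1,6,7) (4,5,3,1,7,6) (4,6,3,1,5,7) (4,6,3,1,7,5) (4,6,5,1,3,7) (4,7,3,1,5,6) (4,7,3,1,6,5) (4,7,5,1,3,6) (5,4,3,1,6,7) (5,4,3,1,7,6) (5,6,3,1,4,7) (5,6,3,1,7,4) (5,6,4,1,3,7) (5,7,3,1,4,6) (5,7,3,1,6,4) (5,7,4,1,3,6) (6,4,3,1,5,7) (6,4,3,1,7,5) (6,5,3,1,4,7) (6,5,3,1,7,4) (6,5,4,1,3,7) (6,7,3,1,4,5) (6,7,3,1,5,4) (6,7,4,1,3,5) (7,4,3,1,5,6) (7,4,3,1,6,5) (7,5,3,1,4,6) (7,5,3,1,6,4) (7,5,4,1,3,6) (7,6,3,1,4,5) (7,6,3,1,5,4) (7,6,4,1,3,5) — 40.
Plan=3: (4,6,5,1,2,7) (4,7,5,1,2,6) (5,6,4,1,2,7) (5,7,4,1,2,6) (6,5,4,1,2,7) (6,7,4,1,2,5) (7,5,4,1,2,6) (7,6,4,1,2,5) — 8.
Summing: 40 + 8 = 48.

48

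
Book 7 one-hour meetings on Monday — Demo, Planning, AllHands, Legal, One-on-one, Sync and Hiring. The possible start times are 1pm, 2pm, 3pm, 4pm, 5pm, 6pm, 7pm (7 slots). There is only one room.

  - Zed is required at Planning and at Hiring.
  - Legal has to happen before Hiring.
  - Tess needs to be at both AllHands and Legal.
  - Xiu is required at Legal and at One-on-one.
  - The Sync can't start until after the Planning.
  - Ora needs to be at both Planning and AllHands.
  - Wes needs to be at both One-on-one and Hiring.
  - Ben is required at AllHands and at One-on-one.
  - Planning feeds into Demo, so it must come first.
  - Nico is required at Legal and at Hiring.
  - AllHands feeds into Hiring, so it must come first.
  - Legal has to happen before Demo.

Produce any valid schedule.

Legal -> 2pm; Planning -> 1pm; Hiring -> 5pm; Demo -> 3pm; One-on-one -> 7pm; Sync -> 6pm; AllHands -> 4pm

Checking: Legal(2pm) before Demo(3pm); Planning(1pm) before Sync(6pm); Planning(1pm) before Demo(3pm); AllHands(4pm) before Hiring(5pm); Legal(2pm) before Hiring(5pm); Legal(2pm) != One-on-one(7pm); Planning(1pm) != AllHands(4pm); Legal(2pm) != Hiring(5pm); Planning(1pm) != Hiring(5pm); AllHands(4pm) != One-on-one(7pm); AllHands(4pm) != Legal(2pm); One-on-one(7pm) != Hiring(5pm); max 1 per slot (cap 1).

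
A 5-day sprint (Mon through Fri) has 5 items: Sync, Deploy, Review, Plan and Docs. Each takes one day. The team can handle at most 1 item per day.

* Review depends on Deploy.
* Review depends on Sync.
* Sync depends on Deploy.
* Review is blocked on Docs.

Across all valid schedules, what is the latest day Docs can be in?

Thu

Downstream work caps Docs at Thu.
Docs at Thu is achievable: Docs -> Thu; Review -> Fri; Plan -> Wed; Deploy -> Mon; Sync -> Tue.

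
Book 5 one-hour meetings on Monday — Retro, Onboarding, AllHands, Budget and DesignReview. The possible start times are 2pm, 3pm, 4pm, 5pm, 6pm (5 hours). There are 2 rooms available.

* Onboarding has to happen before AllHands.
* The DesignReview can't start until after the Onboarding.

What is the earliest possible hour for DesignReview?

Precedence pushes DesignReview to at least 3pm.
DesignReview at 3pm is achievable: DesignReview in 3pm, Retro in 2pm, Onboarding in 2pm, AllHands in 3pm, Budget in 4pm.

3pm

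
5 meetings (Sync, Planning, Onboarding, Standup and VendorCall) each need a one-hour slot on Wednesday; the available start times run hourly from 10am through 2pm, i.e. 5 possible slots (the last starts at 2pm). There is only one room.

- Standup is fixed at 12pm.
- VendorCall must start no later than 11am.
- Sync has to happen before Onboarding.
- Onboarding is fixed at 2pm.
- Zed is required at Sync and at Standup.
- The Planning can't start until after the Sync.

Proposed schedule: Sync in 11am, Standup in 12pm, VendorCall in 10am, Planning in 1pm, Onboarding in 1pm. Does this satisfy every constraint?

No. Onboarding is fixed at 2pm is not satisfied.

VendorCall must start no later than 11am — holds.
Zed is required at Sync and at Standup — holds.
Standup is fixed at 12pm — holds.
Sync has to happen before Onboarding — holds.
The Planning can't start until after the Sync — holds.
Onboarding is fixed at 2pm — violated.
There is only one room — violated.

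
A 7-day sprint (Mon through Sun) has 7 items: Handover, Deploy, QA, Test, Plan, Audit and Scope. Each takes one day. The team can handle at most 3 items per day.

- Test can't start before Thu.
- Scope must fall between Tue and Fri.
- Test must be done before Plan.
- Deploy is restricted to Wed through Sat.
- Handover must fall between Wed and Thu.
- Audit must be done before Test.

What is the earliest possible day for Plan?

Precedence pushes Plan to at least Fri.
Plan at Fri is achievable: QA in Mon, Scope in Tue, Deploy in Wed, Plan in Fri, Handover in Wed, Audit in Mon, Test in Thu.

Fri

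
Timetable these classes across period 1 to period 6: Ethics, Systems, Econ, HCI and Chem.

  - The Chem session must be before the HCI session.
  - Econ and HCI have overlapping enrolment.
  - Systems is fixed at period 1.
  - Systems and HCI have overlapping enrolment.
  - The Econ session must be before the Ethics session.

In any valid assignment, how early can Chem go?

Downstream work caps Chem at period 5.
Chem at period 1 is achievable: Ethics=period 2, Chem=period 1, Systems=period 1, Econ=period 1, HCI=period 2.

period 1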